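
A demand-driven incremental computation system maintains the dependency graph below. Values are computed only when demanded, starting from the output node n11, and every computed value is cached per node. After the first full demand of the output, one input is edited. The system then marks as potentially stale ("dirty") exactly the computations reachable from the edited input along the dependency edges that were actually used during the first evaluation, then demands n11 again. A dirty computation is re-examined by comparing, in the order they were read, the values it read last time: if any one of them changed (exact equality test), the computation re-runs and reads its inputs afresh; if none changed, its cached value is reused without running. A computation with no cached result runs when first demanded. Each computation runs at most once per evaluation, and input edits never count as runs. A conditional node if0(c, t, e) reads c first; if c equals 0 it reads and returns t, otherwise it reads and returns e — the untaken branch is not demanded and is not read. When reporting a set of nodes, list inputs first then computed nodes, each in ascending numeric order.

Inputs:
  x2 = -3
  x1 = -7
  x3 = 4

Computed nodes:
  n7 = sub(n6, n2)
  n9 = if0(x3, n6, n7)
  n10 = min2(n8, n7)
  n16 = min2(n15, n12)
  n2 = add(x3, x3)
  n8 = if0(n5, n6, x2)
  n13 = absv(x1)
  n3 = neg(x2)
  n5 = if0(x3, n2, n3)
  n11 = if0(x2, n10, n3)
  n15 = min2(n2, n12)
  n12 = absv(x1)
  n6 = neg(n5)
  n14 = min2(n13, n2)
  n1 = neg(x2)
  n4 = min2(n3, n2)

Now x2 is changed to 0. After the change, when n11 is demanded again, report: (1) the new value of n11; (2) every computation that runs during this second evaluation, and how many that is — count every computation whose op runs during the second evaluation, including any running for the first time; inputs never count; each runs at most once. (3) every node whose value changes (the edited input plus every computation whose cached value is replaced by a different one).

New value of n11: -8.
Computations that run: n2, n3, n5, n6, n7, n8, n10, n11 — 8 in total.
Values that change: x2, n3, n11.
Key observation: a condition flipped, so demand reaches new nodes — n2, n5, n6, n7, n8, n10 run for the first time.

First evaluation (everything demanded from the output):
  n3 = neg(-3) = 3
  n11 = if0(x2=-3 -> else branch n3) = 3

Propagation after the edit:
  n2: demanded for the first time — runs, produces 8.
  n3: runs — x2 -3->0; result 0.
  n5: demanded for the first time — runs, produces 0.
  n6: demanded for the first time — runs, produces 0.
  n7: demanded for the first time — runs, produces -8.
  n8: demanded for the first time — runs, produces 0.
  n10: demanded for the first time — runs, produces -8.
  n11: runs — x2 -3->0; n3 3->0; result -8.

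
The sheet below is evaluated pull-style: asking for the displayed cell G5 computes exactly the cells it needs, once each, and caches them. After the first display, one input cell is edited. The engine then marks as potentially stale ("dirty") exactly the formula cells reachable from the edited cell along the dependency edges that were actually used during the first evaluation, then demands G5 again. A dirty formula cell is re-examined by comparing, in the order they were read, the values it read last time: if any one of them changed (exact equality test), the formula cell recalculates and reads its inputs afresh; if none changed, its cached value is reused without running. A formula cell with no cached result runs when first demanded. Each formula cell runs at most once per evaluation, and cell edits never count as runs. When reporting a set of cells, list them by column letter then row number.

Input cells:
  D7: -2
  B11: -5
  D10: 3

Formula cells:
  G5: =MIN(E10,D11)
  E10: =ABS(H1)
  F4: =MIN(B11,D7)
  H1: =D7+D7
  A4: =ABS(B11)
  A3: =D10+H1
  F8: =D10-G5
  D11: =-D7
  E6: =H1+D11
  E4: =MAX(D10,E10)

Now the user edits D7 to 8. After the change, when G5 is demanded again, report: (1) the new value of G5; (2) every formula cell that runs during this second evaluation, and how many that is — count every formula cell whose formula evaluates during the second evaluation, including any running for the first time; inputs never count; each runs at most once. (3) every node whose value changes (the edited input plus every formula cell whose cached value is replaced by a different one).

Demanding G5 again yields -8.
4 formula cells run: D11, E10, G5, H1.
The nodes whose values change: D7, D11, E10, G5, H1.

First demand of the output computes:
  D11 = -(-2) = 2
  H1 = -2 + -2 = -4
  E10 = ABS(-4) = 4
  G5 = MIN(4, 2) = 2

After the edit, cleaning proceeds:
  D11: a read changed (D7 -2->8) — executes, giving -8.
  H1: a read changed (D7 -2->8; D7 -2->8) — executes, giving 16.
  E10: a read changed (H1 -4->16) — executes, giving 16.
  G5: a read changed (E10 4->16; D11 2->-8) — executes, giving -8.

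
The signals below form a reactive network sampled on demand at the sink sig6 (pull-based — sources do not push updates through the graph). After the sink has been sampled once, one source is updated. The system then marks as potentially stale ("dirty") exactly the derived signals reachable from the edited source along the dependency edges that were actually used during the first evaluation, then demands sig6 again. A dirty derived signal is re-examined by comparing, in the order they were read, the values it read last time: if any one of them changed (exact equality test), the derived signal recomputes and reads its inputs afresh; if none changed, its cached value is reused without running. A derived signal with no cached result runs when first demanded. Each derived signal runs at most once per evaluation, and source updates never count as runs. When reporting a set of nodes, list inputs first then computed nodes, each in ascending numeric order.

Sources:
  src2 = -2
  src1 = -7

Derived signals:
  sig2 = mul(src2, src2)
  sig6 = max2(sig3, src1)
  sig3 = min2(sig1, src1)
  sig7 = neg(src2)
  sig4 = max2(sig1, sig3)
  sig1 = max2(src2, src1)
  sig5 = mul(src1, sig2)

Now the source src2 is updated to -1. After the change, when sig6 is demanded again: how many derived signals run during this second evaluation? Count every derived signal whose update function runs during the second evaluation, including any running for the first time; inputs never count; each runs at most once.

Run set: sig1, sig3 (2 run).
The important point: sig3 recomputes to an identical value, and the output ends up unchanged.

Initial pass — values computed on the first demand:
  sig1 = max2(-2, -7) = -2
  sig3 = min2(-2, -7) = -7
  sig6 = max2(-7, -7) = -7

Second demand — change propagation:
  sig1: re-runs because src2 -2->-1; new result -1.
  sig3: re-runs because sig1 -2->-1; new result -7 (unchanged).
  sig6: re-examined; everything it read last time is the same (sig3 unchanged, src1 unchanged) — cache -7 kept, no run.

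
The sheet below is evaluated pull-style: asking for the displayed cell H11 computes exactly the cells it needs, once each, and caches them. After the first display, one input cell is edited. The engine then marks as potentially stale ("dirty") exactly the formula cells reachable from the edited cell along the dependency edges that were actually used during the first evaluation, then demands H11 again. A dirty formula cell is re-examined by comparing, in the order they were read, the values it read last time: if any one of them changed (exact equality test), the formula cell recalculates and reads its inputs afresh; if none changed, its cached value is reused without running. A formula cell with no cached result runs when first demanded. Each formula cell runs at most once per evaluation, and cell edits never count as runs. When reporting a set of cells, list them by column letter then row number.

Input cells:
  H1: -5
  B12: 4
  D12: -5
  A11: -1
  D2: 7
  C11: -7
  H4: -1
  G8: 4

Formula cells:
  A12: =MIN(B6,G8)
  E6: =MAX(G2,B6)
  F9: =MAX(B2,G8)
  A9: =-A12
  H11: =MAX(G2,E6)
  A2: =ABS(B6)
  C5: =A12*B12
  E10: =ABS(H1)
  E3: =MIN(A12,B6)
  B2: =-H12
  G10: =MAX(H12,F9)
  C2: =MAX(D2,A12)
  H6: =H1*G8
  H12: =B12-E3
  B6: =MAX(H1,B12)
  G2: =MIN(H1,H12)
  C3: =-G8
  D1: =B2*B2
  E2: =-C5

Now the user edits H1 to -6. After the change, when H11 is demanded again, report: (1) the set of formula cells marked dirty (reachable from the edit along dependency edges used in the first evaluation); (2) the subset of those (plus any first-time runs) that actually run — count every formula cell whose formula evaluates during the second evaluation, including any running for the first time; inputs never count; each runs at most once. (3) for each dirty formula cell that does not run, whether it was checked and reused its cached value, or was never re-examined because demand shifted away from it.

First demand of the output computes:
  B6 = MAX(-5, 4) = 4
  A12 = MIN(4, 4) = 4
  E3 = MIN(4, 4) = 4
  H12 = 4 - 4 = 0
  G2 = MIN(-5, 0) = -5
  E6 = MAX(-5, 4) = 4
  H11 = MAX(-5, 4) = 4

After the edit, cleaning proceeds:
  B6: a read changed (H1 -5->-6) — executes, giving 4 — identical to its old value.
  A12: dirty, but its reads are unchanged (B6 unchanged, G8 unchanged); cached 4 stands.
  E3: dirty, but its reads are unchanged (A12 unchanged, B6 unchanged); cached 4 stands.
  H12: dirty, but its reads are unchanged (B12 unchanged, E3 unchanged); cached 0 stands.
  G2: a read changed (H1 -5->-6) — executes, giving -6.
  E6: a read changed (G2 -5->-6) — executes, giving 4 — identical to its old value.
  H11: a read changed (G2 -5->-6) — executes, giving 4 — identical to its old value.

Note where the cutoff bites: A12 is checked, finds nothing changed, and keeps its cache.

The edit dirties: A12, B6, E3, E6, G2, H11, H12.
4 formula cells run: B6, E6, G2, H11.
Cache hits after checking: A12, E3, H12.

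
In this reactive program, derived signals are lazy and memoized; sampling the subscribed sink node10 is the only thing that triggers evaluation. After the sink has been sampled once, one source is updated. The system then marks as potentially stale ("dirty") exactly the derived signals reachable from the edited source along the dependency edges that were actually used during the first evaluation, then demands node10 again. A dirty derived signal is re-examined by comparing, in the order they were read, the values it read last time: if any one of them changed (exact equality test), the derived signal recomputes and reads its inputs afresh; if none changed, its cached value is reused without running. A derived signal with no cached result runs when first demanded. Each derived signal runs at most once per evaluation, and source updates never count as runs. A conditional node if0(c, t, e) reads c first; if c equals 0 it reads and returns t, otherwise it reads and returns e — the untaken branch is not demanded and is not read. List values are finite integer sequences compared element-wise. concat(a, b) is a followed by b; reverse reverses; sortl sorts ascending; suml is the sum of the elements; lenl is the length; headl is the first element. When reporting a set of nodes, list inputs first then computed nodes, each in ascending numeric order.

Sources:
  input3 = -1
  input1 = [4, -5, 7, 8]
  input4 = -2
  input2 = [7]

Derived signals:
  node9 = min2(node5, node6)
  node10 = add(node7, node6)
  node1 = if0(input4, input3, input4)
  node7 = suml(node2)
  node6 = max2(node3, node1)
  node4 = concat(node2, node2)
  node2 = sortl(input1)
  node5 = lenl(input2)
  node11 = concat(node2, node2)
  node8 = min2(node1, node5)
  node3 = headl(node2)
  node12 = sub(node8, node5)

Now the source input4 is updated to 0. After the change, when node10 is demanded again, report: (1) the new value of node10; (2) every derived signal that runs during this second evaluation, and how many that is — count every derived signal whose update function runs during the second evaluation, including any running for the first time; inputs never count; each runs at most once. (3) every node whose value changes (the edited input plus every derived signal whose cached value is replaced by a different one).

First demand of the output computes:
  node1 = if0(input4=-2 -> else branch input4) = -2
  node2 = sortl([4, -5, 7, 8]) = [-5, 4, 7, 8]
  node3 = headl([-5, 4, 7, 8]) = -5
  node6 = max2(-5, -2) = -2
  node7 = suml([-5, 4, 7, 8]) = 14
  node10 = add(14, -2) = 12

After the edit, cleaning proceeds:
  node1: a read changed (input4 -2->0; input4 -2->0) — executes, giving -1.
  node6: a read changed (node1 -2->-1) — executes, giving -1.
  node10: a read changed (node6 -2->-1) — executes, giving 13.

Demanding node10 again yields 13.
3 derived signals run: node1, node6, node10.
The nodes whose values change: input4, node1, node6, node10.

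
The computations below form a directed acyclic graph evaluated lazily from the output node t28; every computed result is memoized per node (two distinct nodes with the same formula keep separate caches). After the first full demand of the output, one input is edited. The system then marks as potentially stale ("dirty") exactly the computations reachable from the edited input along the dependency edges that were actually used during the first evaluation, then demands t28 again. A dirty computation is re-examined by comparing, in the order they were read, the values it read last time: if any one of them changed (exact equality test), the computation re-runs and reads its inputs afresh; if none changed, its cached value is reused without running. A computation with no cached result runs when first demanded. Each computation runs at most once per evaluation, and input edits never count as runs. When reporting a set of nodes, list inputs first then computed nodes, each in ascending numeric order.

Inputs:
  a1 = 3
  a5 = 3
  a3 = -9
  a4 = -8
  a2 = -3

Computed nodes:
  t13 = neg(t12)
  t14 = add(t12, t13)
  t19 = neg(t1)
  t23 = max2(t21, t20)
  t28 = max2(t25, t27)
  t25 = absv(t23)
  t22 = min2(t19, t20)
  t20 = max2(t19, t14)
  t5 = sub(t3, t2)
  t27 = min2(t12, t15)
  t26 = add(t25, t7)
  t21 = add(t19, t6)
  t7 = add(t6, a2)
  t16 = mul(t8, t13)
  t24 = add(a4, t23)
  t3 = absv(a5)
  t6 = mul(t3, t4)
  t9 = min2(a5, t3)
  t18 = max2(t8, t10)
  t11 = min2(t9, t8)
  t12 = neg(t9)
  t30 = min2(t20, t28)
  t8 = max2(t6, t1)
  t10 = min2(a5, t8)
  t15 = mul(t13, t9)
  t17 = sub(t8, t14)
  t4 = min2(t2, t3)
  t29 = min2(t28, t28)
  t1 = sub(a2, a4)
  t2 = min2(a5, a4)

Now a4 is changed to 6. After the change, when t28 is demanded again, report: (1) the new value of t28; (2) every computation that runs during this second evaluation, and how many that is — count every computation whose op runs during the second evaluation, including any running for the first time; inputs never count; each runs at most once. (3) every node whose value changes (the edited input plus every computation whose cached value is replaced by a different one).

First demand of the output computes:
  t1 = sub(-3, -8) = 5
  t2 = min2(3, -8) = -8
  t3 = absv(3) = 3
  t4 = min2(-8, 3) = -8
  t6 = mul(3, -8) = -24
  t9 = min2(3, 3) = 3
  t12 = neg(3) = -3
  t13 = neg(-3) = 3
  t14 = add(-3, 3) = 0
  t15 = mul(3, 3) = 9
  t19 = neg(5) = -5
  t20 = max2(-5, 0) = 0
  t21 = add(-5, -24) = -29
  t23 = max2(-29, 0) = 0
  t25 = absv(0) = 0
  t27 = min2(-3, 9) = -3
  t28 = max2(0, -3) = 0

After the edit, cleaning proceeds:
  t1: a read changed (a4 -8->6) — executes, giving -9.
  t2: a read changed (a4 -8->6) — executes, giving 3.
  t4: a read changed (t2 -8->3) — executes, giving 3.
  t6: a read changed (t4 -8->3) — executes, giving 9.
  t19: a read changed (t1 5->-9) — executes, giving 9.
  t20: a read changed (t19 -5->9) — executes, giving 9.
  t21: a read changed (t19 -5->9; t6 -24->9) — executes, giving 18.
  t23: a read changed (t21 -29->18; t20 0->9) — executes, giving 18.
  t25: a read changed (t23 0->18) — executes, giving 18.
  t28: a read changed (t25 0->18) — executes, giving 18.

Demanding t28 again yields 18.
10 computations run: t1, t2, t4, t6, t19, t20, t21, t23, t25, t28.
The nodes whose values change: a4, t1, t2, t4, t6, t19, t20, t21, t23, t25, t28.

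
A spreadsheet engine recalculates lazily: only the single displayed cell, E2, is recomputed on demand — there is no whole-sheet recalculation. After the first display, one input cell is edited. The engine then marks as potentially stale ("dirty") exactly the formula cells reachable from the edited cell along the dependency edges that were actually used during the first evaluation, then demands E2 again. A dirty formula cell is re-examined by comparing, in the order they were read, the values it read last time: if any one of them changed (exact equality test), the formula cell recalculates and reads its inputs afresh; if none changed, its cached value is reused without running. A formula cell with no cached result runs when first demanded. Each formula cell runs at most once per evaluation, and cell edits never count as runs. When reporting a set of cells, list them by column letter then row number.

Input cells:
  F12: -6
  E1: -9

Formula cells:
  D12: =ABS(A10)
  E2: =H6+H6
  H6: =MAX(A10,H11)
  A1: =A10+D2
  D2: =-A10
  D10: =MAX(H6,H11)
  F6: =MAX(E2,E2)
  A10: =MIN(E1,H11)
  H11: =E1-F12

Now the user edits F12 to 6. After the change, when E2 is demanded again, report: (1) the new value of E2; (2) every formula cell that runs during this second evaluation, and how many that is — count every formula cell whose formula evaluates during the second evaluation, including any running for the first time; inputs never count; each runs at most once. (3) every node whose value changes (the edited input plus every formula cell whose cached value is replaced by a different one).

First evaluation (everything demanded from the output):
  H11 = -9 - -6 = -3
  A10 = MIN(-9, -3) = -9
  H6 = MAX(-9, -3) = -3
  E2 = -3 + -3 = -6

Propagation after the edit:
  H11: runs — F12 -6->6; result -15.
  A10: runs — H11 -3->-15; result -15.
  H6: runs — A10 -9->-15; H11 -3->-15; result -15.
  E2: runs — H6 -3->-15; H6 -3->-15; result -30.

New value of E2: -30.
Formula cells that run: A10, E2, H6, H11 — 4 in total.
Values that change: A10, E2, F12, H6, H11.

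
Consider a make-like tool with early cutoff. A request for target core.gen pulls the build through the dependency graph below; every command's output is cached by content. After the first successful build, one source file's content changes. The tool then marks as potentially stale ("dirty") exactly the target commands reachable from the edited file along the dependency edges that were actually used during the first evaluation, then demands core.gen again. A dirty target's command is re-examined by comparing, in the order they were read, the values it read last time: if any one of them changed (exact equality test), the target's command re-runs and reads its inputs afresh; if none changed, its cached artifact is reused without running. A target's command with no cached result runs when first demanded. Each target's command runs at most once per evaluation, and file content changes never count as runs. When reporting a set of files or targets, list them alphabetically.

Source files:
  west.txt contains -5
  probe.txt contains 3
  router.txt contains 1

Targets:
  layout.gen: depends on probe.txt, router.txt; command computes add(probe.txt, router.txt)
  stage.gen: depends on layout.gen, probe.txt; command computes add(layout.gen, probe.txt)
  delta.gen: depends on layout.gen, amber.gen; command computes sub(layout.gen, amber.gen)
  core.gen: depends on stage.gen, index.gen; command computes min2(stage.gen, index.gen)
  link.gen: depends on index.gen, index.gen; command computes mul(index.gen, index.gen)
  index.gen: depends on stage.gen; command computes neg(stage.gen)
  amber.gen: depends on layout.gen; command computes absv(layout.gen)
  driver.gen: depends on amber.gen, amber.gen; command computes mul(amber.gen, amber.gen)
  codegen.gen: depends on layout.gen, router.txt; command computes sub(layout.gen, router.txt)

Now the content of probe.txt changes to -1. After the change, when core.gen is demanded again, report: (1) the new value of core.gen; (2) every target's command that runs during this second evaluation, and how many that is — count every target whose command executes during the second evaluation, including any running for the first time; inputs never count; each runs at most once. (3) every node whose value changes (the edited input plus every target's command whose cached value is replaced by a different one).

First demand of the output computes:
  layout.gen = add(3, 1) = 4
  stage.gen = add(4, 3) = 7
  index.gen = neg(7) = -7
  core.gen = min2(7, -7) = -7

After the edit, cleaning proceeds:
  layout.gen: a read changed (probe.txt 3->-1) — executes, giving 0.
  stage.gen: a read changed (layout.gen 4->0; probe.txt 3->-1) — executes, giving -1.
  index.gen: a read changed (stage.gen 7->-1) — executes, giving 1.
  core.gen: a read changed (stage.gen 7->-1; index.gen -7->1) — executes, giving -1.

Demanding core.gen again yields -1.
4 target commands run: core.gen, index.gen, layout.gen, stage.gen.
The nodes whose values change: core.gen, index.gen, layout.gen, probe.txt, stage.gen.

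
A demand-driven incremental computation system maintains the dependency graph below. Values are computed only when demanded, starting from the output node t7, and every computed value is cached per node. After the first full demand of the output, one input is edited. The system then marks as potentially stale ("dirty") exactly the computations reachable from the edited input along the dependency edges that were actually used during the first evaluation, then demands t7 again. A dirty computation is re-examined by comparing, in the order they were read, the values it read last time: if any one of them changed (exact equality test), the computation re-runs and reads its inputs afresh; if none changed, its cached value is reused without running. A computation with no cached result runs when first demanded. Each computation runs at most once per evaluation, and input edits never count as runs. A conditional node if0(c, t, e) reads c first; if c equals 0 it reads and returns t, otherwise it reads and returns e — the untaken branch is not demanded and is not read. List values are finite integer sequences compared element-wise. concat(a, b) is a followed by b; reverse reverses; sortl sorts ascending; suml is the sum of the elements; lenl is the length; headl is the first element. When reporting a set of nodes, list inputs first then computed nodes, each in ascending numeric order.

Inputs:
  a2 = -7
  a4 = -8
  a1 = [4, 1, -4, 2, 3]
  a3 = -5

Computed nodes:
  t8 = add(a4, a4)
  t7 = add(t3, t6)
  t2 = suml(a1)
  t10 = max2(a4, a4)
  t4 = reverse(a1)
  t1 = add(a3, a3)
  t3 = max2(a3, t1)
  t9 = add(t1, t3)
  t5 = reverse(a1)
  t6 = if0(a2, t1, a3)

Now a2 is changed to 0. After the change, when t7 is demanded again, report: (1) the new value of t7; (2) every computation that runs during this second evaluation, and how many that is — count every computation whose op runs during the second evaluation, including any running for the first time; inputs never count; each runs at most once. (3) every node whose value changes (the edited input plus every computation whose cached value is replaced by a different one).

New value of t7: -15.
Computations that run: t6, t7 — 2 in total.
Values that change: a2, t6, t7.

First evaluation (everything demanded from the output):
  t1 = add(-5, -5) = -10
  t3 = max2(-5, -10) = -5
  t6 = if0(a2=-7 -> else branch a3) = -5
  t7 = add(-5, -5) = -10

Propagation after the edit:
  t6: runs — a2 -7->0; result -10.
  t7: runs — t6 -5->-10; result -15.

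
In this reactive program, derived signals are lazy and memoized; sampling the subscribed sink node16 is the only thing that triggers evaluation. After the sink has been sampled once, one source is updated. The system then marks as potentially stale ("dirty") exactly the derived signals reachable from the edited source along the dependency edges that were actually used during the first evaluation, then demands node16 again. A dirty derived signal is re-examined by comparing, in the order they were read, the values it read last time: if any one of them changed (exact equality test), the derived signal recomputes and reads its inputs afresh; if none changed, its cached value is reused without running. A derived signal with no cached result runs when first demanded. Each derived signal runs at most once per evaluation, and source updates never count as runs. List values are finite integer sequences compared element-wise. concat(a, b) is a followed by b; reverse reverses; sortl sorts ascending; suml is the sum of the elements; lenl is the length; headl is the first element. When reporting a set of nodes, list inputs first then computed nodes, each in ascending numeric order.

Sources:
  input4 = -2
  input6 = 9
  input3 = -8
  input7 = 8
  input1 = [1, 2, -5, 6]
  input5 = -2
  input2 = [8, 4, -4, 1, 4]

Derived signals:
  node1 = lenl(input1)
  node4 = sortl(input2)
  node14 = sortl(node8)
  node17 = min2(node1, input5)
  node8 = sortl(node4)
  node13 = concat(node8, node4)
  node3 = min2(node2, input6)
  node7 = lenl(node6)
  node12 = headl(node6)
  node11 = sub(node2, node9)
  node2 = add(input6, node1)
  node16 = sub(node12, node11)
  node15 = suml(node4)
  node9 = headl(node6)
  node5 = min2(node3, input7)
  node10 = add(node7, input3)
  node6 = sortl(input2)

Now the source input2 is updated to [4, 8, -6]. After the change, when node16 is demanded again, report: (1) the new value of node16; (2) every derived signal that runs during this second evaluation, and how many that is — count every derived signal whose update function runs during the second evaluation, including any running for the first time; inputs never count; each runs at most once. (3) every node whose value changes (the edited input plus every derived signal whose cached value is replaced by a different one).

Demanding node16 again yields -25.
5 derived signals run: node6, node9, node11, node12, node16.
The nodes whose values change: input2, node6, node9, node11, node12, node16.

First demand of the output computes:
  node1 = lenl([1, 2, -5, 6]) = 4
  node2 = add(9, 4) = 13
  node6 = sortl([8, 4, -4, 1, 4]) = [-4, 1, 4, 4, 8]
  node9 = headl([-4, 1, 4, 4, 8]) = -4
  node11 = sub(13, -4) = 17
  node12 = headl([-4, 1, 4, 4, 8]) = -4
  node16 = sub(-4, 17) = -21

After the edit, cleaning proceeds:
  node6: a read changed (input2 [8, 4, -4, 1, 4]->[4, 8, -6]) — executes, giving [-6, 4, 8].
  node9: a read changed (node6 [-4, 1, 4, 4, 8]->[-6, 4, 8]) — executes, giving -6.
  node11: a read changed (node9 -4->-6) — executes, giving 19.
  node12: a read changed (node6 [-4, 1, 4, 4, 8]->[-6, 4, 8]) — executes, giving -6.
  node16: a read changed (node12 -4->-6; node11 17->19) — executes, giving -25.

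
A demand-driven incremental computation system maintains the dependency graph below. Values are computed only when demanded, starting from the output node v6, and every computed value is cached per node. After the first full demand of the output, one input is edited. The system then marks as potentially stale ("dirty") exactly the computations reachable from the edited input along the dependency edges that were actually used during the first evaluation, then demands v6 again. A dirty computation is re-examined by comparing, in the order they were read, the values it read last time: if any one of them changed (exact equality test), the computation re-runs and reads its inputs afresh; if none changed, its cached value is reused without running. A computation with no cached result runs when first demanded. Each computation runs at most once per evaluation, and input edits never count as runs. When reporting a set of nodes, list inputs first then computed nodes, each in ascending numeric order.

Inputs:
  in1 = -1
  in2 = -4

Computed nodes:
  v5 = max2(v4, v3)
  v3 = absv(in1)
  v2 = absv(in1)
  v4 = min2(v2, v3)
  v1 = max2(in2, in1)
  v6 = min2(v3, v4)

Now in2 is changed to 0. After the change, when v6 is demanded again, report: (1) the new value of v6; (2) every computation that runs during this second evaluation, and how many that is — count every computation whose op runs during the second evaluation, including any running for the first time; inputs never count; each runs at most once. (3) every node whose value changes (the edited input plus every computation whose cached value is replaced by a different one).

First evaluation (everything demanded from the output):
  v2 = absv(-1) = 1
  v3 = absv(-1) = 1
  v4 = min2(1, 1) = 1
  v6 = min2(1, 1) = 1

Propagation after the edit:
  in2 feeds no computation that the output demands — nothing is marked dirty and nothing runs.

Key observation: in2 is never demanded by the output, so the edit triggers no recomputation at all.

New value of v6: 1.
Computations that run: none — 0 in total.
Values that change: in2.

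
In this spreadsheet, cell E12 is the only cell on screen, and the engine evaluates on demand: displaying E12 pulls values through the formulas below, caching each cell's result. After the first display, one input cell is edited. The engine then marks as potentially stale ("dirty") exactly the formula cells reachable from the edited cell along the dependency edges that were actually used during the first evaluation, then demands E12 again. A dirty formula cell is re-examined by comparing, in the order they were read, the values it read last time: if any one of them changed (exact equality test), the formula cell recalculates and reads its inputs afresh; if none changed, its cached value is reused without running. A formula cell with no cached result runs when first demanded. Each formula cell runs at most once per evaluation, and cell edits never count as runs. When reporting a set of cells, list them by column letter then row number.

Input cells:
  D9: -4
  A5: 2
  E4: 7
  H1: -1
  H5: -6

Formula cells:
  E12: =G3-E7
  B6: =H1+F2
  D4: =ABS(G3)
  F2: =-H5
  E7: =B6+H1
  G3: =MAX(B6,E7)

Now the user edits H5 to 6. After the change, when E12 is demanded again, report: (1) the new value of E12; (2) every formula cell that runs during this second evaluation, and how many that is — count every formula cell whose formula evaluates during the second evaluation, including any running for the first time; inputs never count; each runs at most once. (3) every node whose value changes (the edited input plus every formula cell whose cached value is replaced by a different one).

E12 now evaluates to 1.
Run set: B6, E7, E12, F2, G3 (5 run).
Changed values: B6, E7, F2, G3, H5.

Initial pass — values computed on the first demand:
  F2 = -(-6) = 6
  B6 = -1 + 6 = 5
  E7 = 5 + -1 = 4
  G3 = MAX(5, 4) = 5
  E12 = 5 - 4 = 1

Second demand — change propagation:
  F2: re-runs because H5 -6->6; new result -6.
  B6: re-runs because F2 6->-6; new result -7.
  E7: re-runs because B6 5->-7; new result -8.
  G3: re-runs because B6 5->-7; E7 4->-8; new result -7.
  E12: re-runs because G3 5->-7; E7 4->-8; new result 1 (unchanged).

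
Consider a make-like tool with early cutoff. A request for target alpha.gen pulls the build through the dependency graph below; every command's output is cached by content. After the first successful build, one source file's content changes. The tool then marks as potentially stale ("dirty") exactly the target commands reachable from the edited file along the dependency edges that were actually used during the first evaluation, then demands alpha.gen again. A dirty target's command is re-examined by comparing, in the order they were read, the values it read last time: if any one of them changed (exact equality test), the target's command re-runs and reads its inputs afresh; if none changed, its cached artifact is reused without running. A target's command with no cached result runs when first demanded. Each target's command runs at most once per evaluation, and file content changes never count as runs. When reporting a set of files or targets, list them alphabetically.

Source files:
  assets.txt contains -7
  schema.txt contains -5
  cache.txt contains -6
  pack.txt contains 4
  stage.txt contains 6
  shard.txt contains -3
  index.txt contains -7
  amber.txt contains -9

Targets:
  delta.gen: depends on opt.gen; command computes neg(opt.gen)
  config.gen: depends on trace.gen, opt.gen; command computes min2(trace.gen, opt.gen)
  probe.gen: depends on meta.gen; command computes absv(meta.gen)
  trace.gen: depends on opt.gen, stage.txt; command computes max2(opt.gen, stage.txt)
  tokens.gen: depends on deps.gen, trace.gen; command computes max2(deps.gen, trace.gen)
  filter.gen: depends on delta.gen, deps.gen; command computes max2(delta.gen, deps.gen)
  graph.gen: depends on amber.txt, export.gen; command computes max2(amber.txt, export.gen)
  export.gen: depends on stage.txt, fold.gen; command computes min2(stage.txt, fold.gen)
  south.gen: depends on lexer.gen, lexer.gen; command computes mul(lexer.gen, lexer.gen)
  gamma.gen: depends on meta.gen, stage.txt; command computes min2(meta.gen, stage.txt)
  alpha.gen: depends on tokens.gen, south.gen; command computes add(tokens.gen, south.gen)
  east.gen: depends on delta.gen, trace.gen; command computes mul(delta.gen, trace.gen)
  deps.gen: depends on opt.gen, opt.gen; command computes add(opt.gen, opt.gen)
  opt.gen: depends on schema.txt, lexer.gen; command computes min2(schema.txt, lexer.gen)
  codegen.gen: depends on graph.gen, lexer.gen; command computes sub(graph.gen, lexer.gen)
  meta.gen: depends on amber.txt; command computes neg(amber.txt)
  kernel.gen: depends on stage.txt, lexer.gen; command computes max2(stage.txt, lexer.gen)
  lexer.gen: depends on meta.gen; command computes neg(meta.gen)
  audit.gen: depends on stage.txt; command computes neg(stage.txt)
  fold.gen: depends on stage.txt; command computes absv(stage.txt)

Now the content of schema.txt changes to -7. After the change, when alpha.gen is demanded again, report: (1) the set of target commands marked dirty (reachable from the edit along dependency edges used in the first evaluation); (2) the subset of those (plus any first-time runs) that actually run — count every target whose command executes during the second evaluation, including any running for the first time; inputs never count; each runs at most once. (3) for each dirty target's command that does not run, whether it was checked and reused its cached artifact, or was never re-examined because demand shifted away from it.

The edit dirties: alpha.gen, deps.gen, opt.gen, tokens.gen, trace.gen.
1 target commands run: opt.gen.
Cache hits after checking: alpha.gen, deps.gen, tokens.gen, trace.gen.
Note the absorption at opt.gen: it re-runs yet its value is the same, leaving the output's value untouched.

First demand of the output computes:
  meta.gen = neg(-9) = 9
  lexer.gen = neg(9) = -9
  opt.gen = min2(-5, -9) = -9
  deps.gen = add(-9, -9) = -18
  south.gen = mul(-9, -9) = 81
  trace.gen = max2(-9, 6) = 6
  tokens.gen = max2(-18, 6) = 6
  alpha.gen = add(6, 81) = 87

After the edit, cleaning proceeds:
  opt.gen: a read changed (schema.txt -5->-7) — executes, giving -9 — identical to its old value.
  deps.gen: dirty, but its reads are unchanged (opt.gen unchanged, opt.gen unchanged); cached -18 stands.
  trace.gen: dirty, but its reads are unchanged (opt.gen unchanged, stage.txt unchanged); cached 6 stands.
  tokens.gen: dirty, but its reads are unchanged (deps.gen unchanged, trace.gen unchanged); cached 6 stands.
  alpha.gen: dirty, but its reads are unchanged (tokens.gen unchanged, south.gen unchanged); cached 87 stands.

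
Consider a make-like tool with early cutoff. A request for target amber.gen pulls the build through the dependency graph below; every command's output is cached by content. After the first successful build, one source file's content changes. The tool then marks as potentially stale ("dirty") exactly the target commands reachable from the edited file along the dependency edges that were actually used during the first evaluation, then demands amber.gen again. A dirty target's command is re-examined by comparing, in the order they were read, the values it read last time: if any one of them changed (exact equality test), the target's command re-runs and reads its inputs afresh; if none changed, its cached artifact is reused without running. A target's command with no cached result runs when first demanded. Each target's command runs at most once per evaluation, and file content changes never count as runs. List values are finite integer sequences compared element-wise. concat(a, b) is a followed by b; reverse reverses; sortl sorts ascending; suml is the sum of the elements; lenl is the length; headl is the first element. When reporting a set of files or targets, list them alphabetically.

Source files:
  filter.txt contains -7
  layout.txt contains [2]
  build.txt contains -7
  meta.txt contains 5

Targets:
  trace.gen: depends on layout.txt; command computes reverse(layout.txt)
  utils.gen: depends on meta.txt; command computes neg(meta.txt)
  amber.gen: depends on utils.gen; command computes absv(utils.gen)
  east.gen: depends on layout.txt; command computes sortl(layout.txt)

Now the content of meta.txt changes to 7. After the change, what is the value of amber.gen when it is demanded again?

First demand of the output computes:
  utils.gen = neg(5) = -5
  amber.gen = absv(-5) = 5

After the edit, cleaning proceeds:
  utils.gen: a read changed (meta.txt 5->7) — executes, giving -7.
  amber.gen: a read changed (utils.gen -5->-7) — executes, giving 7.

Demanding amber.gen again yields 7.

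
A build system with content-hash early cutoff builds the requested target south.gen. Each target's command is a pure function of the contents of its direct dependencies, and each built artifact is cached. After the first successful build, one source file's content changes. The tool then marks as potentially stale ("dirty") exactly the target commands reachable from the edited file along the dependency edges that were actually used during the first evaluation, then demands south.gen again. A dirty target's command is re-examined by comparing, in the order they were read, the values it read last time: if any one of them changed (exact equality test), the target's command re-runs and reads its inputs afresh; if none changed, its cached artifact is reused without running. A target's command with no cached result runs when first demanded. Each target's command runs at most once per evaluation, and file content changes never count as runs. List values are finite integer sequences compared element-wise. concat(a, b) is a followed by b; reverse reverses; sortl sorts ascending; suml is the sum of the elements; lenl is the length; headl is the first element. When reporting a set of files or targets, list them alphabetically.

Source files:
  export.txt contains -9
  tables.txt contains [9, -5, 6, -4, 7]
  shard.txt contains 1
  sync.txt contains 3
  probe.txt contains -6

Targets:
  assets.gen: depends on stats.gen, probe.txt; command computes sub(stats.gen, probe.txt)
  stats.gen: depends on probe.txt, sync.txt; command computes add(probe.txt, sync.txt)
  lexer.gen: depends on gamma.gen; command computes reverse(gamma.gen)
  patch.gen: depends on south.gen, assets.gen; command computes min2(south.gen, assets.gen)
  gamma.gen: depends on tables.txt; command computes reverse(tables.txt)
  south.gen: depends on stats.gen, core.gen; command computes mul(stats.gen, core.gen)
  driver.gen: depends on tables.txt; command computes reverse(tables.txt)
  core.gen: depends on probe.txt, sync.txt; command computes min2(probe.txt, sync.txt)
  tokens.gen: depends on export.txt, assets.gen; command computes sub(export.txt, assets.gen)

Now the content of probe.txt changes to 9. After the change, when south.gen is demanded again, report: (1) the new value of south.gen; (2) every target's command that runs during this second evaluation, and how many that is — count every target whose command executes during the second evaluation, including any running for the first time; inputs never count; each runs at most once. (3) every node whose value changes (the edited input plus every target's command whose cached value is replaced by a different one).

First evaluation (everything demanded from the output):
  core.gen = min2(-6, 3) = -6
  stats.gen = add(-6, 3) = -3
  south.gen = mul(-3, -6) = 18

Propagation after the edit:
  core.gen: runs — probe.txt -6->9; result 3.
  stats.gen: runs — probe.txt -6->9; result 12.
  south.gen: runs — stats.gen -3->12; core.gen -6->3; result 36.

New value of south.gen: 36.
Target commands that run: core.gen, south.gen, stats.gen — 3 in total.
Values that change: core.gen, probe.txt, south.gen, stats.gen.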